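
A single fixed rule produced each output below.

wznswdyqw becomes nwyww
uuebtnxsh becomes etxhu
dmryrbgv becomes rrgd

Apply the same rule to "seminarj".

The transformation: keep every other character starting from the first (positions 1st, 3rd, 5th, ...), then move the first character to the end.
Working it through for "seminarj": intermediate "smnr", final "mnrs".

mnrs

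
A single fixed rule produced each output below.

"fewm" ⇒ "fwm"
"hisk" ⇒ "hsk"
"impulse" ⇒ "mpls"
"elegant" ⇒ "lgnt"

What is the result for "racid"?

The pattern: remove every vowel.
For "racid" the result is "rcd".

rcd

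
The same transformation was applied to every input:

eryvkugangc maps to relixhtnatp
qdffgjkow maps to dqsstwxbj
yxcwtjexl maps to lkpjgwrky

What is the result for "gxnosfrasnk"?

The rule is to shift every letter 13 places forward in the alphabet (wrapping around) — i.e. ROT13.
So "gxnosfrasnk" becomes "tkabfsenfax".

tkabfsenfax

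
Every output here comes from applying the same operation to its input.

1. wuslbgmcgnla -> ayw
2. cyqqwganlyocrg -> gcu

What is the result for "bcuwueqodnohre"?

fgy

Looking at the pairs, the operation is to shift every letter 4 places forward in the alphabet (wrapping around), then keep only the first 3 characters.
For "bcuwueqodnohre", step one produces "fgyayiushrslvi"; step two turns that into "fgy".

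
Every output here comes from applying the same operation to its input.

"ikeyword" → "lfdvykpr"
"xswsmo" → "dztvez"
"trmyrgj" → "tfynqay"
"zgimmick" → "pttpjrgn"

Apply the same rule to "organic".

Looking at the pairs, the operation is to move the first 2 characters to the end (rotate left by 2), then shift every letter 7 places forward in the alphabet (wrapping around).
For "organic", step one produces "ganicor"; step two turns that into "nhupjvy".

nhupjvy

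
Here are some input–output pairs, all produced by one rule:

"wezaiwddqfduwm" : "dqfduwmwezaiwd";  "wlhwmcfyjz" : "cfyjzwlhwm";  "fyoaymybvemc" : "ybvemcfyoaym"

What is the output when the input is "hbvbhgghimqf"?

ghimqfhbvbhg

Each output is the input with this applied: swap the front and back halves of the string.
So "hbvbhgghimqf" becomes "ghimqfhbvbhg".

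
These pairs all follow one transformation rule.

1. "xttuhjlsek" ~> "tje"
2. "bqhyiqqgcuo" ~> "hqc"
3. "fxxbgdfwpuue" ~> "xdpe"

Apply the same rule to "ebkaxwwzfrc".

Rule — keep one character in every 3, starting at position 3 (positions 3rd, 6th, 9th, ...).
So "ebkaxwwzfrc" becomes "kwf".

kwf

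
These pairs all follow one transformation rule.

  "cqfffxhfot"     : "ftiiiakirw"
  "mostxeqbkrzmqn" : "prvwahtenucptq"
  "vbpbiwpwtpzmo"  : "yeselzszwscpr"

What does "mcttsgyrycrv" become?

pfwwvjbubfuy

What's happening: shift every letter 3 places forward in the alphabet (wrapping around).
On "mcttsgyrycrv" that produces "pfwwvjbubfuy".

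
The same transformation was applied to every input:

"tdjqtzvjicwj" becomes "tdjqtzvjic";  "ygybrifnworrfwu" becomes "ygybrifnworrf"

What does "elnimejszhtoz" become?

The rule is to delete the last 2 characters.
Doing the same to "elnimejszhtoz": "elnimejszht".

elnimejszht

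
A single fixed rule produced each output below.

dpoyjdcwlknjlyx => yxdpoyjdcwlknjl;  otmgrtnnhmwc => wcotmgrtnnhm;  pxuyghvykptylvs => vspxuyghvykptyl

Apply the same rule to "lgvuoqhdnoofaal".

The rule is to move the last 2 characters to the front (rotate right by 2).
Doing the same to "lgvuoqhdnoofaal": "allgvuoqhdnoofa".

allgvuoqhdnoofa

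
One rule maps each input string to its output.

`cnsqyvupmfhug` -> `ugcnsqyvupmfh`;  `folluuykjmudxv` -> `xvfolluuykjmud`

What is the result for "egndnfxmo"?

Rule — move the last 2 characters to the front (rotate right by 2).
On "egndnfxmo" that produces "moegndnfx".

moegndnfx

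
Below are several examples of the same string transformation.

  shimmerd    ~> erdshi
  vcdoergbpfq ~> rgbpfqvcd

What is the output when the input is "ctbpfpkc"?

Looking at the pairs, the operation is to move the first 3 characters to the end (rotate left by 3), then delete the first 2 characters.
On "ctbpfpkc": the first step gives "pfpkcctb", and the second then gives "pkcctb".

pkcctb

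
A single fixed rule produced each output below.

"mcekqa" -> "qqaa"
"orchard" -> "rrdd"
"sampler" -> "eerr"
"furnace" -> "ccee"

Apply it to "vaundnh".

The transformation: double every character, then keep only the last 4 characters.
Applying both steps to "vaundnh": "vvaauunnddnnhh", then "nnhh".
(Check on "orchard": → "oorrcchhaarrdd" → "rrdd" ✓)

nnhh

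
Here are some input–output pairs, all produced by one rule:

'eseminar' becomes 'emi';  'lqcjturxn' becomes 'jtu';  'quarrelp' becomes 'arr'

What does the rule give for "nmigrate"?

igr

In each case the input is transformed by: delete the last 3 characters, then keep only the last 3 characters.
Working it through for "nmigrate": intermediate "nmigr", final "igr".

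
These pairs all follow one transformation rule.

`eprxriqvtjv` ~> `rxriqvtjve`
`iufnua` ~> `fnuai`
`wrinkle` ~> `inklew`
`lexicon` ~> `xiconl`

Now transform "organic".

ganico

Looking at the pairs, the operation is to move the first 2 characters to the end (rotate left by 2), then delete the last character.
Starting from "organic": after the first operation, "ganicor"; after the second, "ganico".
(Check on "wrinkle": → "inklewr" → "inklew" ✓)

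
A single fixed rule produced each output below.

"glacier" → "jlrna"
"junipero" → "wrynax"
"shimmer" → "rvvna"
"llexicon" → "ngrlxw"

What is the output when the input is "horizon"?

Rule — delete the first 2 characters, then shift every letter 9 places forward in the alphabet (wrapping around).
Applying both steps to "horizon": "rizon", then "arixw".

arixw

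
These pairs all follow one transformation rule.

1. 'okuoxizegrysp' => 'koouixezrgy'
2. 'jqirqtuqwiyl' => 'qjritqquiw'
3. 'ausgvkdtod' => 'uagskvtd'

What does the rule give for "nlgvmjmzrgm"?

Rule — delete the last 2 characters, then swap each adjacent pair of characters (1↔2, 3↔4, ...).
Applying that to "nlgvmjmzrgm" gives "lnvgjmzmr".

lnvgjmzmr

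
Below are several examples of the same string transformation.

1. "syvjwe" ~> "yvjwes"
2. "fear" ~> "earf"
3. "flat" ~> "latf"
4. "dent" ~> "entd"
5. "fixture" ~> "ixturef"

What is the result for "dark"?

Rule — move the first character to the end.
For "dark" the result is "arkd".

arkd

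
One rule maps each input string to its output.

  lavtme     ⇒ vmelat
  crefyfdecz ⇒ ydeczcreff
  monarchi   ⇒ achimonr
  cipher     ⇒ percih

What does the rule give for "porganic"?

gnicpora

Rule — swap the front and back halves of the string, then swap the first and last characters.
On "porganic": the first step gives "anicporg", and the second then gives "gnicpora".
(Check on "crefyfdecz": → "fdeczcrefy" → "ydeczcreff" ✓)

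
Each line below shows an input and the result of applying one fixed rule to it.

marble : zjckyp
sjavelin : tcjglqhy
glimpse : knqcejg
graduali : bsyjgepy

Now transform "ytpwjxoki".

The rule is to shift every letter 2 places backward in the alphabet (wrapping around), then move the first 3 characters to the end (rotate left by 3).
Applying both steps to "ytpwjxoki": "wrnuhvmig", then "uhvmigwrn".
(Check on "sjavelin": → "qhytcjgl" → "tcjglqhy" ✓)

uhvmigwrn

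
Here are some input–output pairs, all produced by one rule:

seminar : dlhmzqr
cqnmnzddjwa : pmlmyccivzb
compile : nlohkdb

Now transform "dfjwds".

Each output is the input with this applied: move the first character to the end, then shift every letter 1 place backward in the alphabet (wrapping around).
Applying both steps to "dfjwds": "fjwdsd", then "eivcrc".

eivcrc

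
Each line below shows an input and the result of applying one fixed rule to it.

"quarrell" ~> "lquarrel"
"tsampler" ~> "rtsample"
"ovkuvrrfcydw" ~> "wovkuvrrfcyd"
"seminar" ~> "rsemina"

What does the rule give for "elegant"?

telegan

The pattern: move the last character to the front.
Doing the same to "elegant": "telegan".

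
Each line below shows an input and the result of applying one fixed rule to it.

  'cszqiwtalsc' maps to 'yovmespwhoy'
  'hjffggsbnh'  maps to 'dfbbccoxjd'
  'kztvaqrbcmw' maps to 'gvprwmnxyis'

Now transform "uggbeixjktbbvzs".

Each output is the input with this applied: shift every letter 4 places backward in the alphabet (wrapping around).
For "uggbeixjktbbvzs" the result is "qccxaetfgpxxrvo".

qccxaetfgpxxrvo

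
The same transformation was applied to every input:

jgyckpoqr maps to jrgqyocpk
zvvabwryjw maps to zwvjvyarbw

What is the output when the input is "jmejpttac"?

jcmaetjtp

The pattern: take characters alternately from the front and the back (1st, last, 2nd, 2nd-last, ...).
So "jmejpttac" becomes "jcmaetjtp".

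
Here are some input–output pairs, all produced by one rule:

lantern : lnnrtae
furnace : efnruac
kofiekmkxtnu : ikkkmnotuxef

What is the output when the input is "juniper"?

jnpruei

The transformation: sort the characters into alphabetical order, then move the first 2 characters to the end (rotate left by 2).
Starting from "juniper": after the first operation, "eijnpru"; after the second, "jnpruei".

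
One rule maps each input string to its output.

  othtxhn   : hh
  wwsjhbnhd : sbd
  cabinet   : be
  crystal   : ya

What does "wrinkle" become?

Looking at the pairs, the operation is to keep one character in every 3, starting at position 3 (positions 3rd, 6th, 9th, ...).
On "wrinkle" that produces "il".

il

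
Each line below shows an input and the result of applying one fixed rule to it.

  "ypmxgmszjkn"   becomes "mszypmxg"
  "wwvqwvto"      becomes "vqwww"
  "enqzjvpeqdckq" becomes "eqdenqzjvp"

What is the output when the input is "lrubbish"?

The rule is to delete the last 3 characters, then move the last 3 characters to the front (rotate right by 3).
Working it through for "lrubbish": intermediate "lrubb", final "ubblr".

ubblr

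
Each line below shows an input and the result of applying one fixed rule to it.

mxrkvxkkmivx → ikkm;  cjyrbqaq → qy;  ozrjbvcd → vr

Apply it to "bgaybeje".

The rule is to reverse the string, then keep one character in every 3, starting at position 3 (positions 3rd, 6th, 9th, ...).
Working it through for "bgaybeje": intermediate "ejebyagb", final "ea".
(Check on "ozrjbvcd": → "dcvbjrzo" → "vr" ✓)

ea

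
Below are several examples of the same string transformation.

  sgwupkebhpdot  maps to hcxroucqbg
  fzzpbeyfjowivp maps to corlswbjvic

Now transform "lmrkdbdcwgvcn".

xqoqpjtipa

What's happening: delete the first 3 characters, then shift every letter 13 places forward in the alphabet (wrapping around) — i.e. ROT13.
So "lmrkdbdcwgvcn" becomes "xqoqpjtipa".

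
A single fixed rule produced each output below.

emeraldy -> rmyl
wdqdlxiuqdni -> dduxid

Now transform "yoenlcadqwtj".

nodcjw

In each case the input is transformed by: keep every other character starting from the second (positions 2nd, 4th, 6th, ...), then swap each adjacent pair of characters (1↔2, 3↔4, ...).
Working it through for "yoenlcadqwtj": intermediate "oncdwj", final "nodcjw".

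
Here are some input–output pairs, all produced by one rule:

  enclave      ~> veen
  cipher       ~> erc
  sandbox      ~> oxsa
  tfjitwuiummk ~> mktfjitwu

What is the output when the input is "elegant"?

Each output is the input with this applied: move the last 2 characters to the front (rotate right by 2), then delete the last 3 characters.
For "elegant", step one produces "ntelega"; step two turns that into "ntel".

ntel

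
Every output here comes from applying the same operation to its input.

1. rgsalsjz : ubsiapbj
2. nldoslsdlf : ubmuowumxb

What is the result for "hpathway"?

Looking at the pairs, the operation is to shift every letter 9 places forward in the alphabet (wrapping around), then swap the front and back halves of the string.
Applying both steps to "hpathway": "qyjcqfjh", then "qfjhqyjc".

qfjhqyjc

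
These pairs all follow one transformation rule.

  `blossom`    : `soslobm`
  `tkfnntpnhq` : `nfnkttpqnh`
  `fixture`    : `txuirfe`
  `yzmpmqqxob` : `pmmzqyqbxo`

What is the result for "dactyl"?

Each output is the input with this applied: move the first 3 characters to the end (rotate left by 3), then take characters alternately from the front and the back (1st, last, 2nd, 2nd-last, ...).
On "dactyl": the first step gives "tyldac", and the second then gives "tcyald".

tcyald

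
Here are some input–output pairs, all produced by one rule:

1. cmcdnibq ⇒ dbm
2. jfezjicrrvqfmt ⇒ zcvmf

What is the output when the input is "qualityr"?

lyu

Each output is the input with this applied: move the first 3 characters to the end (rotate left by 3), then keep one character in every 3, starting at position 1 (positions 1st, 4th, 7th, ...).
Starting from "qualityr": after the first operation, "lityrqua"; after the second, "lyu".
(Check on "cmcdnibq": → "dnibqcmc" → "dbm" ✓)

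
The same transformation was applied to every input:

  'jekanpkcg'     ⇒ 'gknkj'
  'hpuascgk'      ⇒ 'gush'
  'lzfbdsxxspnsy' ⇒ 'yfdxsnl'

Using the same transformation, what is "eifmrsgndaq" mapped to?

qfrgde

Rule — keep every other character starting from the first (positions 1st, 3rd, 5th, ...), then swap the first and last characters.
Applying both steps to "eifmrsgndaq": "efrgdq", then "qfrgde".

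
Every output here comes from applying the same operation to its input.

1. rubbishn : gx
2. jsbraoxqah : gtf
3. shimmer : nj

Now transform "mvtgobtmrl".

ygw

What's happening: shift every letter 5 places forward in the alphabet (wrapping around), then keep one character in every 3, starting at position 3 (positions 3rd, 6th, 9th, ...).
Applying that to "mvtgobtmrl" gives "ygw".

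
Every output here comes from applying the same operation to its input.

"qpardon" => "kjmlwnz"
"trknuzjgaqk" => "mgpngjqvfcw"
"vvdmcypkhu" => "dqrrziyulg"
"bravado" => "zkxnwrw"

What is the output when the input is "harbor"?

kndwnx

In each case the input is transformed by: shift every letter 4 places backward in the alphabet (wrapping around), then move the last 2 characters to the front (rotate right by 2).
Working it through for "harbor": intermediate "dwnxkn", final "kndwnx".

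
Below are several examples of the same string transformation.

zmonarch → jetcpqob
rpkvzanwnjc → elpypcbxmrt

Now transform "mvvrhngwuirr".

ttkwyipjtxxo

Rule — reverse the string, then shift every letter 2 places forward in the alphabet (wrapping around).
"mvvrhngwuirr" → "rriuwgnhrvvm" → "ttkwyipjtxxo".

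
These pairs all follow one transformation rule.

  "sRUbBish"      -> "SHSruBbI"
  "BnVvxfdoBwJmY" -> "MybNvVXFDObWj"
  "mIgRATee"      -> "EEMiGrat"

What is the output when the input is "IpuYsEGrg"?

RGiPUySeg

What's happening: move the last 2 characters to the front (rotate right by 2), then flip the case of every letter.
"IpuYsEGrg" → "rgIpuYsEG" → "RGiPUySeg".
(Check on "mIgRATee": → "eemIgRAT" → "EEMiGrat" ✓)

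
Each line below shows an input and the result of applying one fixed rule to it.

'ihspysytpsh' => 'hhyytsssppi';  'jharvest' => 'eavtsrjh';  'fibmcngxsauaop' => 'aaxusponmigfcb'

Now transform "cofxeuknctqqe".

ccxutqqonkfee

The pattern: sort the characters into reverse alphabetical order, then move the last 2 characters to the front (rotate right by 2).
For "cofxeuknctqqe", step one produces "xutqqonkfeecc"; step two turns that into "ccxutqqonkfee".
(Check on "ihspysytpsh": → "yytsssppihh" → "hhyytsssppi" ✓)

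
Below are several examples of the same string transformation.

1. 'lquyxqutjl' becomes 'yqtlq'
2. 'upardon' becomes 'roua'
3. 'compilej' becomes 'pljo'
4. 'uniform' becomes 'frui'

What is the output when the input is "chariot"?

Looking at the pairs, the operation is to move the first 3 characters to the end (rotate left by 3), then keep every other character starting from the first (positions 1st, 3rd, 5th, ...).
For "chariot", step one produces "riotcha"; step two turns that into "roca".

roca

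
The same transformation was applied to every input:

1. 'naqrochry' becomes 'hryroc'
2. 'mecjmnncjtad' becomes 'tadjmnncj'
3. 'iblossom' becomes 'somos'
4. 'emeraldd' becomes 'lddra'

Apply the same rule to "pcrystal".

talys

Each output is the input with this applied: delete the first 3 characters, then move the last 3 characters to the front (rotate right by 3).
On "pcrystal": the first step gives "ystal", and the second then gives "talys".
(Check on "mecjmnncjtad": → "jmnncjtad" → "tadjmnncj" ✓)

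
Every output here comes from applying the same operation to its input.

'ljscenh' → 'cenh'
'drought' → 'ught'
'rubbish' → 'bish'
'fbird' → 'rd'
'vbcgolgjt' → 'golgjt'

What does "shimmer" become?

The transformation: delete the first 3 characters.
"shimmer" → "mmer".

mmer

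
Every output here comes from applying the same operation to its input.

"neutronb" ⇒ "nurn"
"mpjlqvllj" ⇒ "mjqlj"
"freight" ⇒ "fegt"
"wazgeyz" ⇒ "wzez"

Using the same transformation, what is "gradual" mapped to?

gaul

Each output is the input with this applied: keep every other character starting from the first (positions 1st, 3rd, 5th, ...).
Doing the same to "gradual": "gaul".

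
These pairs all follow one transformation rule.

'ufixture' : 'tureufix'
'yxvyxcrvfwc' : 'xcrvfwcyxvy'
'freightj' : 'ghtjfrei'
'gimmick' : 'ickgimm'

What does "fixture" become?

urefixt

Looking at the pairs, the operation is to move the first 3 characters to the end (rotate left by 3), then move the first character to the end.
Applying both steps to "fixture": "turefix", then "urefixt".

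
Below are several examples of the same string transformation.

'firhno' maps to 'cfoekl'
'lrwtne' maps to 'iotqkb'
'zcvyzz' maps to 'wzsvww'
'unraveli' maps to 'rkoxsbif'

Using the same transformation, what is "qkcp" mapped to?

Each output is the input with this applied: shift every letter 3 places backward in the alphabet (wrapping around).
Doing the same to "qkcp": "nhzm".

nhzm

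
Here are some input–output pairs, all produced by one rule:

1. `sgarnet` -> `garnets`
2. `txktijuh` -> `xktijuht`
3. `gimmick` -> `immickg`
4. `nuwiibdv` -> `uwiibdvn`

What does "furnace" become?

urnacef

What's happening: move the first character to the end.
For "furnace" the result is "urnacef".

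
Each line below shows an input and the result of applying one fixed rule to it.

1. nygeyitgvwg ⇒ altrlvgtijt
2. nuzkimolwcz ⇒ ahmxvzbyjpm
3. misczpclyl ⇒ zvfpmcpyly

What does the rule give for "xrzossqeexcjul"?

The transformation: shift every letter 13 places forward in the alphabet (wrapping around) — i.e. ROT13.
Doing the same to "xrzossqeexcjul": "kembffdrrkpwhy".

kembffdrrkpwhy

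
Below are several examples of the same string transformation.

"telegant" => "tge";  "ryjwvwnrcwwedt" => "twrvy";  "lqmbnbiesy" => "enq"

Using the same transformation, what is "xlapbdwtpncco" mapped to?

Looking at the pairs, the operation is to keep one character in every 3, starting at position 2 (positions 2nd, 5th, 8th, ...), then reverse the string.
Doing the same to "xlapbdwtpncco": "ctbl".

ctbl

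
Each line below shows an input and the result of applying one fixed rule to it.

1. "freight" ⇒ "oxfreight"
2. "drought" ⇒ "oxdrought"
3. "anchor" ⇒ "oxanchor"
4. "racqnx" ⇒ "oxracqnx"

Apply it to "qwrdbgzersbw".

oxqwrdbgzersbw

Each output is the input with this applied: prepend "ox".
Doing the same to "qwrdbgzersbw": "oxqwrdbgzersbw".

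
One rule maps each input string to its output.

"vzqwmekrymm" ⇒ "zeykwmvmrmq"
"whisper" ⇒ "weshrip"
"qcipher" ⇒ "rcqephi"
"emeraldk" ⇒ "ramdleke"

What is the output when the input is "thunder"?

udterhn

Looking at the pairs, the operation is to sort the characters into reverse alphabetical order, then take characters alternately from the front and the back (1st, last, 2nd, 2nd-last, ...).
Applying both steps to "thunder": "utrnhed", then "udterhn".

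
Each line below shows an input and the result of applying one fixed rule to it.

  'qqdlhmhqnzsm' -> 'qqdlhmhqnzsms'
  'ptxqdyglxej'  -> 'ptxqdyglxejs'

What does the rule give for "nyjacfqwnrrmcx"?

nyjacfqwnrrmcxs

What's happening: append "s".
For "nyjacfqwnrrmcx" the result is "nyjacfqwnrrmcxs".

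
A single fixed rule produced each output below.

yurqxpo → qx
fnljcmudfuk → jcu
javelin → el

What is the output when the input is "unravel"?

In each case the input is transformed by: swap each adjacent pair of characters (1↔2, 3↔4, ...), then keep one character in every 3, starting at position 3 (positions 3rd, 6th, 9th, ...).
Applying both steps to "unravel": "nuarevl", then "av".

av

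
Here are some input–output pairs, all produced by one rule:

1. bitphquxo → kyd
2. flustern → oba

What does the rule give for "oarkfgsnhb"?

Each output is the input with this applied: shift every letter 9 places forward in the alphabet (wrapping around), then keep one character in every 3, starting at position 1 (positions 1st, 4th, 7th, ...).
Starting from "oarkfgsnhb": after the first operation, "xjatopbwqk"; after the second, "xtbk".

xtbk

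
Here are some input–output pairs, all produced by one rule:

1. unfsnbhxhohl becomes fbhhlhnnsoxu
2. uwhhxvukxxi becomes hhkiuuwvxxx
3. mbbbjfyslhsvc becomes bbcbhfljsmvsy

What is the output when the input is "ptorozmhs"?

mhoorptsz

Each output is the input with this applied: sort the characters into alphabetical order, then swap each adjacent pair of characters (1↔2, 3↔4, ...).
Working it through for "ptorozmhs": intermediate "hmooprstz", final "mhoorptsz".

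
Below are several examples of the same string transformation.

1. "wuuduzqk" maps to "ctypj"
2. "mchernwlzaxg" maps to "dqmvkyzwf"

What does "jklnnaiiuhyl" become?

The rule is to shift every letter 1 place backward in the alphabet (wrapping around), then delete the first 3 characters.
For "jklnnaiiuhyl", step one produces "ijkmmzhhtgxk"; step two turns that into "mmzhhtgxk".

mmzhhtgxk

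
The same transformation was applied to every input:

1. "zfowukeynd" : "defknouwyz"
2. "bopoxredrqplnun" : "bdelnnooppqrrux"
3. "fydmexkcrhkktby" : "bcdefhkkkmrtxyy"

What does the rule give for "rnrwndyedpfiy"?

In each case the input is transformed by: sort the characters into alphabetical order.
Applying that to "rnrwndyedpfiy" gives "ddefinnprrwyy".

ddefinnprrwyy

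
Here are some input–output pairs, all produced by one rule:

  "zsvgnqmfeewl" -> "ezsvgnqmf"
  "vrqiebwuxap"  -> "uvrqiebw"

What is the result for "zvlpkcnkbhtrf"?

The rule is to delete the last 3 characters, then move the last character to the front.
Starting from "zvlpkcnkbhtrf": after the first operation, "zvlpkcnkbh"; after the second, "hzvlpkcnkb".
(Check on "vrqiebwuxap": → "vrqiebwu" → "uvrqiebw" ✓)

hzvlpkcnkb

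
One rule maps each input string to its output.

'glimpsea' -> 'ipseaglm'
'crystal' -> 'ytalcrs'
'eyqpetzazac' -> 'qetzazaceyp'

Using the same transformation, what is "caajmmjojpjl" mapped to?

The pattern: move the first 3 characters to the end (rotate left by 3), then swap the first and last characters.
On "caajmmjojpjl" that produces "ammjojpjlcaj".

ammjojpjlcaj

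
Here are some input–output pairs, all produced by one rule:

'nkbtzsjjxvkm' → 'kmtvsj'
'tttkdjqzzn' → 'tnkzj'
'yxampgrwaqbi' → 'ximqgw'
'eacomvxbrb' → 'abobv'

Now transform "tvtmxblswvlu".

Each output is the input with this applied: keep every other character starting from the second (positions 2nd, 4th, 6th, ...), then take characters alternately from the front and the back (1st, last, 2nd, 2nd-last, ...).
Working it through for "tvtmxblswvlu": intermediate "vmbsvu", final "vumvbs".

vumvbs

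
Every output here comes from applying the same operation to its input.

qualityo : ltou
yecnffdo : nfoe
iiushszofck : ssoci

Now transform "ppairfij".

ifjp

Looking at the pairs, the operation is to move the first 2 characters to the end (rotate left by 2), then keep every other character starting from the second (positions 2nd, 4th, 6th, ...).
Starting from "ppairfij": after the first operation, "airfijpp"; after the second, "ifjp".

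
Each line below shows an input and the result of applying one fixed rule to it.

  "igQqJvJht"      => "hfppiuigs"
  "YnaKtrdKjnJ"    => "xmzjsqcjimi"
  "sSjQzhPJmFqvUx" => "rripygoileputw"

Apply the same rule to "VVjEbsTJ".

uuidarsi

The pattern: shift every letter 1 place backward in the alphabet (wrapping around), then convert every letter to lowercase.
Applying both steps to "VVjEbsTJ": "UUiDarSI", then "uuidarsi".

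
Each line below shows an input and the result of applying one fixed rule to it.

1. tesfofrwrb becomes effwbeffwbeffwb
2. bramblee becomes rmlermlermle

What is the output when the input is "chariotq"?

hroqhroqhroq

In each case the input is transformed by: keep every other character starting from the second (positions 2nd, 4th, 6th, ...), then write the whole string 3 times in a row.
Applying both steps to "chariotq": "hroq", then "hroqhroqhroq".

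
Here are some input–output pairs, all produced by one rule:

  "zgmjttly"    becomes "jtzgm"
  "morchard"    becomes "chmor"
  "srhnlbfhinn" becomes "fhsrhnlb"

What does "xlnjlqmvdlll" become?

The pattern: delete the last 3 characters, then move the last 2 characters to the front (rotate right by 2).
Applying both steps to "xlnjlqmvdlll": "xlnjlqmvd", then "vdxlnjlqm".

vdxlnjlqm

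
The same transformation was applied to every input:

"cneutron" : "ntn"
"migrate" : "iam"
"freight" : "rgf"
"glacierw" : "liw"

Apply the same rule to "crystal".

rtc

Looking at the pairs, the operation is to move the first character to the end, then keep one character in every 3, starting at position 1 (positions 1st, 4th, 7th, ...).
On "crystal": the first step gives "rystalc", and the second then gives "rtc".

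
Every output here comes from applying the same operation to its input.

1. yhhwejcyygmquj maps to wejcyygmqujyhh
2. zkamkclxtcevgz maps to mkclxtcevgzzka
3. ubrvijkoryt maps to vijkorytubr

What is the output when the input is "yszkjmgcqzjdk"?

What's happening: move the first 3 characters to the end (rotate left by 3).
Doing the same to "yszkjmgcqzjdk": "kjmgcqzjdkysz".

kjmgcqzjdkysz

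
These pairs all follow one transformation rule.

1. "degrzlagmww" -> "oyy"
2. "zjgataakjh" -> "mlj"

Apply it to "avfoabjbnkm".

pmo

The pattern: shift every letter 2 places forward in the alphabet (wrapping around), then keep only the last 3 characters.
For "avfoabjbnkm", step one produces "cxhqcdldpmo"; step two turns that into "pmo".
(Check on "degrzlagmww": → "fgitbncioyy" → "oyy" ✓)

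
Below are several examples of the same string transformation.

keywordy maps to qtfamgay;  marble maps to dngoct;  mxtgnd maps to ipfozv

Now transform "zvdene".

The transformation: swap the front and back halves of the string, then shift every letter 2 places forward in the alphabet (wrapping around).
On "zvdene": the first step gives "enezvd", and the second then gives "gpgbxf".

gpgbxf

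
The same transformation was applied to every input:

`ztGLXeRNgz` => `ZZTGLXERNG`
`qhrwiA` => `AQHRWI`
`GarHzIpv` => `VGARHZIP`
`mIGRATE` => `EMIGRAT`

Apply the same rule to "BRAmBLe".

The pattern: move the last character to the front, then convert every letter to uppercase.
On "BRAmBLe": the first step gives "eBRAmBL", and the second then gives "EBRAMBL".

EBRAMBL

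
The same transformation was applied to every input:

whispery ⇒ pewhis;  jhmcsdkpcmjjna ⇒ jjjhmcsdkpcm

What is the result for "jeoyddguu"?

dgjeoyd

The transformation: delete the last 2 characters, then move the last 2 characters to the front (rotate right by 2).
So "jeoyddguu" becomes "dgjeoyd".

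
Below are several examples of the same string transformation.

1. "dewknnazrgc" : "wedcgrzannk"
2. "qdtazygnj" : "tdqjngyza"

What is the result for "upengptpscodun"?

Rule — move the first 3 characters to the end (rotate left by 3), then reverse the string.
Applying both steps to "upengptpscodun": "ngptpscodunupe", then "epunudocsptpgn".

epunudocsptpgn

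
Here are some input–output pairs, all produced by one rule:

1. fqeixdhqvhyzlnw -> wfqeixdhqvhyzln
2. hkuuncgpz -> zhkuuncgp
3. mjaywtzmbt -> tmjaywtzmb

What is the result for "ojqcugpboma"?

aojqcugpbom

Looking at the pairs, the operation is to move the last character to the front.
On "ojqcugpboma" that produces "aojqcugpbom".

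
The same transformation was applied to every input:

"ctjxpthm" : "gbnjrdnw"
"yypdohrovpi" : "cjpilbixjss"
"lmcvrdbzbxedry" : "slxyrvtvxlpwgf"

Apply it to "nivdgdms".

mgxaxpch

The rule is to shift every letter 6 places backward in the alphabet (wrapping around), then reverse the string.
Applying that to "nivdgdms" gives "mgxaxpch".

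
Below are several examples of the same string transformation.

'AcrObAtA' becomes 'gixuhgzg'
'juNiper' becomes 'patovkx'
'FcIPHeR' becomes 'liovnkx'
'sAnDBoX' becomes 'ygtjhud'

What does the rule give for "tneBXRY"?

Looking at the pairs, the operation is to shift every letter 6 places forward in the alphabet (wrapping around), then convert every letter to lowercase.
Starting from "tneBXRY": after the first operation, "ztkHDXE"; after the second, "ztkhdxe".

ztkhdxe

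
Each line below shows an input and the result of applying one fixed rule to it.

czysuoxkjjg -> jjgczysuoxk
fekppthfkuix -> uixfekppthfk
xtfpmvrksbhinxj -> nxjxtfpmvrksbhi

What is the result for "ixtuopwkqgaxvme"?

What's happening: move the last 3 characters to the front (rotate right by 3).
So "ixtuopwkqgaxvme" becomes "vmeixtuopwkqgax".

vmeixtuopwkqgax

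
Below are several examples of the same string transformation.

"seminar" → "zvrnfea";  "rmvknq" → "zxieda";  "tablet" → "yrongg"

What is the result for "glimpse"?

zyvtrfc

The transformation: shift every letter 13 places forward in the alphabet (wrapping around) — i.e. ROT13, then sort the characters into reverse alphabetical order.
Applying that to "glimpse" gives "zyvtrfc".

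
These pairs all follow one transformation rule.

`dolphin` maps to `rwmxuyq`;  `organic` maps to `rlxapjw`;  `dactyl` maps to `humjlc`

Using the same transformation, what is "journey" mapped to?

In each case the input is transformed by: shift every letter 9 places forward in the alphabet (wrapping around), then move the last 2 characters to the front (rotate right by 2).
Starting from "journey": after the first operation, "sxdawnh"; after the second, "nhsxdaw".

nhsxdaw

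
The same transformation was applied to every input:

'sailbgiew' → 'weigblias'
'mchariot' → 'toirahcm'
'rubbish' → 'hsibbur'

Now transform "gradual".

laudarg

The pattern: reverse the string.
So "gradual" becomes "laudarg".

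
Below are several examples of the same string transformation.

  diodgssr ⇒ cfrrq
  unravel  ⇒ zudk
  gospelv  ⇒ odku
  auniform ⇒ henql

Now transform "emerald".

What's happening: delete the first 3 characters, then shift every letter 1 place backward in the alphabet (wrapping around).
On "emerald": the first step gives "rald", and the second then gives "qzkc".

qzkc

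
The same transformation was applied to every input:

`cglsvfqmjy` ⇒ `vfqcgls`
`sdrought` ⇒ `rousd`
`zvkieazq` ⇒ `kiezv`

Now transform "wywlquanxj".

quawywl

Looking at the pairs, the operation is to delete the last 3 characters, then move the last 3 characters to the front (rotate right by 3).
"wywlquanxj" → "wywlqua" → "quawywl".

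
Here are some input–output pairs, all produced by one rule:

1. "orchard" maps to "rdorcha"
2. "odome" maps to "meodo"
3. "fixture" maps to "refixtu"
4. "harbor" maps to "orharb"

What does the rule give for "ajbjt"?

jtajb

Each output is the input with this applied: move the last 2 characters to the front (rotate right by 2).
So "ajbjt" becomes "jtajb".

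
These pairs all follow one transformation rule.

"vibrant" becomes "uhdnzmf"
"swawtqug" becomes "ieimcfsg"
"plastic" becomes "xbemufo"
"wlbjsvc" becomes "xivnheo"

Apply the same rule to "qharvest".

tcdmqhfe

What's happening: swap each adjacent pair of characters (1↔2, 3↔4, ...), then shift every letter 12 places forward in the alphabet (wrapping around).
"qharvest" → "hqraevts" → "tcdmqhfe".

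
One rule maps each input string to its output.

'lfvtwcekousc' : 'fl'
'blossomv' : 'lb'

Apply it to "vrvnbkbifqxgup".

rv

In each case the input is transformed by: swap each adjacent pair of characters (1↔2, 3↔4, ...), then keep only the first 2 characters.
For "vrvnbkbifqxgup", step one produces "rvnvkbibqfgxpu"; step two turns that into "rv".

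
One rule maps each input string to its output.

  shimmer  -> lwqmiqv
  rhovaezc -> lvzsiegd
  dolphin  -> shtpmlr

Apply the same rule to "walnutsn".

earpxyrw

Each output is the input with this applied: swap each adjacent pair of characters (1↔2, 3↔4, ...), then shift every letter 4 places forward in the alphabet (wrapping around).
Starting from "walnutsn": after the first operation, "awnltuns"; after the second, "earpxyrw".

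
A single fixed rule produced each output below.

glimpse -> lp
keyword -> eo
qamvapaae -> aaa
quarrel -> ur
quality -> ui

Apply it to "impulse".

Looking at the pairs, the operation is to keep one character in every 3, starting at position 2 (positions 2nd, 5th, 8th, ...).
On "impulse" that produces "ml".

ml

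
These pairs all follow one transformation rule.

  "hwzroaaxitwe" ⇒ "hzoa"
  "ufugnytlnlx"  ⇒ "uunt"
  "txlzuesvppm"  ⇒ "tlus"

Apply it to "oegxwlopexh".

ogwo

What's happening: keep every other character starting from the first (positions 1st, 3rd, 5th, ...), then keep only the first 4 characters.
Working it through for "oegxwlopexh": intermediate "ogwoeh", final "ogwo".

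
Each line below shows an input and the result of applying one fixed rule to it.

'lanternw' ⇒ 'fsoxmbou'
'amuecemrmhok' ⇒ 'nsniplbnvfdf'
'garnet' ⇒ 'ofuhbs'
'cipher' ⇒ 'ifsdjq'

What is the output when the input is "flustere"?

ufsfgmvt

Rule — shift every letter 1 place forward in the alphabet (wrapping around), then swap the front and back halves of the string.
For "flustere", step one produces "gmvtufsf"; step two turns that into "ufsfgmvt".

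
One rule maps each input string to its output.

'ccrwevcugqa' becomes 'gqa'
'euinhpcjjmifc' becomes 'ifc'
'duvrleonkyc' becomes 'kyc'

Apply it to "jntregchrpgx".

Each output is the input with this applied: keep only the last 3 characters.
Doing the same to "jntregchrpgx": "pgx".

pgx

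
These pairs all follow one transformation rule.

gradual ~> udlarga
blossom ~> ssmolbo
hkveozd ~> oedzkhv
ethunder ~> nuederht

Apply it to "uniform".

ofmrnui

The rule is to move the first 3 characters to the end (rotate left by 3), then swap each adjacent pair of characters (1↔2, 3↔4, ...).
On "uniform": the first step gives "formuni", and the second then gives "ofmrnui".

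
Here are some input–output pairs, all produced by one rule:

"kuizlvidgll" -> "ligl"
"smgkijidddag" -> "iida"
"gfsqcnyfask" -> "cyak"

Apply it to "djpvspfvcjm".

In each case the input is transformed by: keep every other character starting from the first (positions 1st, 3rd, 5th, ...), then keep only the last 4 characters.
Starting from "djpvspfvcjm": after the first operation, "dpsfcm"; after the second, "sfcm".

sfcm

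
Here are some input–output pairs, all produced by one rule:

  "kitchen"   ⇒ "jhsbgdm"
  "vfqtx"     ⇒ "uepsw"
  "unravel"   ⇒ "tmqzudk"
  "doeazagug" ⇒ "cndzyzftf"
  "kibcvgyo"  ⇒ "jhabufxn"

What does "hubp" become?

gtao

The pattern: shift every letter 1 place backward in the alphabet (wrapping around).
"hubp" → "gtao".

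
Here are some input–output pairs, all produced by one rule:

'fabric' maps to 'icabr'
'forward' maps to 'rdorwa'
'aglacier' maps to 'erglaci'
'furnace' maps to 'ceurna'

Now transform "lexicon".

What's happening: delete the first character, then move the last 2 characters to the front (rotate right by 2).
For "lexicon", step one produces "exicon"; step two turns that into "onexic".

onexic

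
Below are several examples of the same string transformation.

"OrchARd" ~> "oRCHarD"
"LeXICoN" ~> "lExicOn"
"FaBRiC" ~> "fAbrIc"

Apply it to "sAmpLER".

SaMPler

Rule — flip the case of every letter.
Applying that to "sAmpLER" gives "SaMPler".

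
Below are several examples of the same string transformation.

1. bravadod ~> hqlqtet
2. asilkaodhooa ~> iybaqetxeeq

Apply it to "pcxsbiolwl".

sniryebmb

What's happening: shift every letter 10 places backward in the alphabet (wrapping around), then delete the first character.
So "pcxsbiolwl" becomes "sniryebmb".
(Check on "bravadod": → "rhqlqtet" → "hqlqtet" ✓)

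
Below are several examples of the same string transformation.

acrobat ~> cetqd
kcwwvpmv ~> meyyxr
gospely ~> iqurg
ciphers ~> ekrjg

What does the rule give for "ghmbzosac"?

ijodbqu

In each case the input is transformed by: shift every letter 2 places forward in the alphabet (wrapping around), then delete the last 2 characters.
For "ghmbzosac", step one produces "ijodbquce"; step two turns that into "ijodbqu".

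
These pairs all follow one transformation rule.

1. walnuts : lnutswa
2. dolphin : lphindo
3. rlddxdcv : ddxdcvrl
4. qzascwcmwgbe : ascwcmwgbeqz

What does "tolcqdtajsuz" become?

lcqdtajsuzto

Looking at the pairs, the operation is to move the first 2 characters to the end (rotate left by 2).
"tolcqdtajsuz" → "lcqdtajsuzto".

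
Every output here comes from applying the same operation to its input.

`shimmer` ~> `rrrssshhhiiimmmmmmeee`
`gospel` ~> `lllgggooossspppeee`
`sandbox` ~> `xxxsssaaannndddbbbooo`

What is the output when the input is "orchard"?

dddooorrrccchhhaaarrr

Each output is the input with this applied: repeat every character 3 times, then move the last 3 characters to the front (rotate right by 3).
Starting from "orchard": after the first operation, "ooorrrccchhhaaarrrddd"; after the second, "dddooorrrccchhhaaarrr".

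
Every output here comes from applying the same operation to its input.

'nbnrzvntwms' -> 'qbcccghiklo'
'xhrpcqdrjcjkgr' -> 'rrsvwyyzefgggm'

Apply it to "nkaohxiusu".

pwxzcdhjjm

The pattern: sort the characters into alphabetical order, then shift every letter 11 places backward in the alphabet (wrapping around).
"nkaohxiusu" → "ahiknosuux" → "pwxzcdhjjm".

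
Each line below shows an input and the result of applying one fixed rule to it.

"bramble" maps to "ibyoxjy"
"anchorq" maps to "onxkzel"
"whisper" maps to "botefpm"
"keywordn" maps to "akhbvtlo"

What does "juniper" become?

bogrkfm

The pattern: shift every letter 3 places backward in the alphabet (wrapping around), then move the last 2 characters to the front (rotate right by 2).
Starting from "juniper": after the first operation, "grkfmbo"; after the second, "bogrkfm".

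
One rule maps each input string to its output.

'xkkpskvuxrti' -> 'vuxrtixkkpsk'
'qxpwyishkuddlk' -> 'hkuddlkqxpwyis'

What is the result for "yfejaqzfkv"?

qzfkvyfeja

Looking at the pairs, the operation is to swap the front and back halves of the string.
Doing the same to "yfejaqzfkv": "qzfkvyfeja".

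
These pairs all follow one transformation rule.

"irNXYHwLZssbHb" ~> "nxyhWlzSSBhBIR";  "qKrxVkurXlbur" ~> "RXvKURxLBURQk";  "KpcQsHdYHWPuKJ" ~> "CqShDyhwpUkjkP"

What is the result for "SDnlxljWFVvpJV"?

NLXLJwfvVPjvsd

The pattern: move the first 2 characters to the end (rotate left by 2), then flip the case of every letter.
Working it through for "SDnlxljWFVvpJV": intermediate "nlxljWFVvpJVSD", final "NLXLJwfvVPjvsd".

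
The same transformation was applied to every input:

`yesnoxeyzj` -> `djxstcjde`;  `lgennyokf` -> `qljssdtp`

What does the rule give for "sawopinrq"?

xfbtunsw

In each case the input is transformed by: delete the last character, then shift every letter 5 places forward in the alphabet (wrapping around).
Starting from "sawopinrq": after the first operation, "sawopinr"; after the second, "xfbtunsw".
(Check on "yesnoxeyzj": → "yesnoxeyz" → "djxstcjde" ✓)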